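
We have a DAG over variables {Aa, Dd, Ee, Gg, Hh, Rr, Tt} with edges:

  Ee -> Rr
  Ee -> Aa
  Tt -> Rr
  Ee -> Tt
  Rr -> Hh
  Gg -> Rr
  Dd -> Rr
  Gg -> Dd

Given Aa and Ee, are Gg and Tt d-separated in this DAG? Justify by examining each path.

4 paths connect Gg and Tt; each must be blocked for d-separation to hold:
Path 1: Gg → Rr ← Ee → Tt
  Rr is a collider here and neither Rr nor any of its descendants is conditioned on, so the collider stays closed — the path is blocked at Rr.
Path 2: Gg → Rr ← Tt
  Rr is a collider here and neither Rr nor any of its descendants is conditioned on, so the collider stays closed — the path is blocked at Rr.
Path 3: Gg → Dd → Rr ← Ee → Tt
  Rr is a collider here and neither Rr nor any of its descendants is conditioned on, so the collider stays closed — the path is blocked at Rr.
Path 4: Gg → Dd → Rr ← Tt
  Rr is a collider here and neither Rr nor any of its descendants is conditioned on, so the collider stays closed — the path is blocked at Rr.
All paths are blocked; Gg ⊥ Tt | {Aa, Ee} holds.

Yes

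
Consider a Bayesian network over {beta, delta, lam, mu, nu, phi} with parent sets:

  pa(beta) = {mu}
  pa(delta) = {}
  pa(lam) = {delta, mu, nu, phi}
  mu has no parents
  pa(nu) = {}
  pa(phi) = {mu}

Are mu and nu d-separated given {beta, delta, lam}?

There are 2 undirected paths between mu and nu; checking each against the conditioning set {beta, delta, lam}:
  1. mu → lam ← nu — lam:collider[open] ⇒ active
  2. mu → phi → lam ← nu — phi:chain[open]; lam:collider[open] ⇒ active
Since the path mu → lam ← nu is active, mu and nu are not d-separated given {beta, delta, lam}.

No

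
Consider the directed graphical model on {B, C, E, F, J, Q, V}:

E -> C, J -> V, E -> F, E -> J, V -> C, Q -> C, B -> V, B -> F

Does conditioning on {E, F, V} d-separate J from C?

There are 4 undirected paths between J and C; checking each against the conditioning set {E, F, V}:
Path 1: J → V → C
  V is a chain here and V is conditioned on, so the path is blocked at V.
Path 2: J → V ← B → F ← E → C
  E is a fork here and E is conditioned on, so the path is blocked at E.
Path 3: J ← E → C
  E is a fork here and E is conditioned on, so the path is blocked at E.
Path 4: J ← E → F ← B → V → C
  E is a fork here and E is conditioned on, so the path is blocked at E.
Every path is blocked, so J and C are d-separated given {E, F, V}.

Yes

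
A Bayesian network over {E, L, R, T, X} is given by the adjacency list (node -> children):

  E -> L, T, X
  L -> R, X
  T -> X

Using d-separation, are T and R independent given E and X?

No — T and R are not d-separated given {E, X}.

4 paths connect T and R; each must be blocked for d-separation to hold:
Path 1: T ← E → L → R
  E is a fork here and E is conditioned on, so the path is blocked at E.
Path 2: T ← E → X ← L → R
  E is a fork here and E is conditioned on, so the path is blocked at E.
Path 3: T → X ← L → R
  X is a collider and X is conditioned on, which opens it; L is a fork and L is not conditioned on — no node blocks this path, so it is active.
Path 4: T → X ← E → L → R
  E is a fork here and E is conditioned on, so the path is blocked at E.
At least one path is unblocked, so d-separation fails.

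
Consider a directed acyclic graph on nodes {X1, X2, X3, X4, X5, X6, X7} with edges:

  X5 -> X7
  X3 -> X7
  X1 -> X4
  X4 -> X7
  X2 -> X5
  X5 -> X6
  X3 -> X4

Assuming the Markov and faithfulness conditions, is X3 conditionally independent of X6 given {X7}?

No — X3 and X6 are not d-separated given {X7}.

2 paths connect X3 and X6; each must be blocked for d-separation to hold:
Path 1: X3 → X7 ← X5 → X6
  X7 is a collider and X7 is conditioned on, which opens it; X5 is a fork and X5 is not conditioned on — no node blocks this path, so it is active.
Path 2: X3 → X4 → X7 ← X5 → X6
  X4 is a chain and X4 is not conditioned on; X7 is a collider and X7 is conditioned on, which opens it; X5 is a fork and X5 is not conditioned on — no node blocks this path, so it is active.
Because an active path exists, X3 and X6 are not d-separated.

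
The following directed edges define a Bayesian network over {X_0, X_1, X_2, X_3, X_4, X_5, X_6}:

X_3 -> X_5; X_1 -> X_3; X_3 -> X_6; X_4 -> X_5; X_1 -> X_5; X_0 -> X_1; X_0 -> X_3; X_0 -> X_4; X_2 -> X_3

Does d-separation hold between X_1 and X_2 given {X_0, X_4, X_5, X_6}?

We examine all 5 paths between X_1 and X_2:
Path 1: X_1 ← X_0 → X_3 ← X_2
  X_0 is a fork here and X_0 is conditioned on, so the path is blocked at X_0.
Path 2: X_1 ← X_0 → X_4 → X_5 ← X_3 ← X_2
  X_0 is a fork here and X_0 is conditioned on, so the path is blocked at X_0.
Path 3: X_1 → X_3 ← X_2
  X_3 is a collider and its descendant X_5 is conditioned on, which opens it — no node blocks this path, so it is active.
Path 4: X_1 → X_5 ← X_3 ← X_2
  X_5 is a collider and X_5 is conditioned on, which opens it; X_3 is a chain and X_3 is not conditioned on — no node blocks this path, so it is active.
Path 5: X_1 → X_5 ← X_4 ← X_0 → X_3 ← X_2
  X_4 is a chain here and X_4 is conditioned on, so the path is blocked at X_4.
Because an active path exists, X_1 and X_2 are not d-separated.

No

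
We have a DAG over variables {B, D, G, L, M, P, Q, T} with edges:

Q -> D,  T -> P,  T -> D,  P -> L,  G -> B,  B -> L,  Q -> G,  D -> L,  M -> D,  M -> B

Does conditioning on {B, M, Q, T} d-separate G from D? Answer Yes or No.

We examine all 4 paths between G and D:
  1. G → B ← M → D — B:collider[open]; M:fork[blocks] ⇒ blocked
  2. G → B → L ← P ← T → D — B:chain[blocks]; L:collider[blocks]; P:chain[open]; T:fork[blocks] ⇒ blocked
  3. G → B → L ← D — B:chain[blocks]; L:collider[blocks] ⇒ blocked
  4. G ← Q → D — Q:fork[blocks] ⇒ blocked
Since every path is blocked, d-separation holds.

Yes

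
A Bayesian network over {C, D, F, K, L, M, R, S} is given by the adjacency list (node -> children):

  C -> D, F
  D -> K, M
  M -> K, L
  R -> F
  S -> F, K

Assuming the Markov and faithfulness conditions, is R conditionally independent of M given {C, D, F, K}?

No — R and M are not d-separated given {C, D, F, K}.

We examine all 4 paths between R and M:
  1. R → F ← C → D → M — F:collider[open]; C:fork[blocks]; D:chain[blocks] ⇒ blocked
  2. R → F ← C → D → K ← M — F:collider[open]; C:fork[blocks]; D:chain[blocks]; K:collider[open] ⇒ blocked
  3. R → F ← S → K ← D → M — F:collider[open]; S:fork[open]; K:collider[open]; D:fork[blocks] ⇒ blocked
  4. R → F ← S → K ← M — F:collider[open]; S:fork[open]; K:collider[open] ⇒ active
Because an active path exists, R and M are not d-separated.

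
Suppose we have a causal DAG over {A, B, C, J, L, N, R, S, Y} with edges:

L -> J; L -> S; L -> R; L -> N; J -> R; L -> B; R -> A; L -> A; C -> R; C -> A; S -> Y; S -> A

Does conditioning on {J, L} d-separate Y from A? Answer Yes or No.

No — Y and A are not d-separated given {J, L}.

6 paths connect Y and A; each must be blocked for d-separation to hold:
Path 1: Y ← S → A
  S is a fork and S is not conditioned on — no node blocks this path, so it is active.
Path 2: Y ← S ← L → R ← C → A
  L is a fork here and L is conditioned on, so the path is blocked at L.
Path 3: Y ← S ← L → R → A
  L is a fork here and L is conditioned on, so the path is blocked at L.
Path 4: Y ← S ← L → A
  L is a fork here and L is conditioned on, so the path is blocked at L.
Path 5: Y ← S ← L → J → R ← C → A
  L is a fork here and L is conditioned on, so the path is blocked at L.
Path 6: Y ← S ← L → J → R → A
  L is a fork here and L is conditioned on, so the path is blocked at L.
Since the path Y ← S → A is active, Y and A are not d-separated given {J, L}.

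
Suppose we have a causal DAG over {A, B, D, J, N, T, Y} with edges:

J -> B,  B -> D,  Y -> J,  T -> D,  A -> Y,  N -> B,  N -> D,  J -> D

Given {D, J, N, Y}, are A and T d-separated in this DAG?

Enumerating the 3 paths from A to T and testing each for blocking by {D, J, N, Y}:
  1. A → Y → J → B ← N → D ← T — Y:chain[blocks]; J:chain[blocks]; B:collider[open]; N:fork[blocks]; D:collider[open] ⇒ blocked
  2. A → Y → J → B → D ← T — Y:chain[blocks]; J:chain[blocks]; B:chain[open]; D:collider[open] ⇒ blocked
  3. A → Y → J → D ← T — Y:chain[blocks]; J:chain[blocks]; D:collider[open] ⇒ blocked
Since every path is blocked, d-separation holds.

Yes — A and T are d-separated given {D, J, N, Y}.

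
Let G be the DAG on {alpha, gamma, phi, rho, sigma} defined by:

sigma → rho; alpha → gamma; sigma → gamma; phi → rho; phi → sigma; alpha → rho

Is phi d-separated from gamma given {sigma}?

Enumerating the 4 paths from phi to gamma and testing each for blocking by {sigma}:
Path 1: phi → rho ← alpha → gamma
  rho is a collider here and neither rho nor any of its descendants is conditioned on, so the collider stays closed — the path is blocked at rho.
Path 2: phi → rho ← sigma → gamma
  rho is a collider here and neither rho nor any of its descendants is conditioned on, so the collider stays closed — the path is blocked at rho.
Path 3: phi → sigma → rho ← alpha → gamma
  sigma is a chain here and sigma is conditioned on, so the path is blocked at sigma.
Path 4: phi → sigma → gamma
  sigma is a chain here and sigma is conditioned on, so the path is blocked at sigma.
Since every path is blocked, d-separation holds.

Yes — phi and gamma are d-separated given {sigma}.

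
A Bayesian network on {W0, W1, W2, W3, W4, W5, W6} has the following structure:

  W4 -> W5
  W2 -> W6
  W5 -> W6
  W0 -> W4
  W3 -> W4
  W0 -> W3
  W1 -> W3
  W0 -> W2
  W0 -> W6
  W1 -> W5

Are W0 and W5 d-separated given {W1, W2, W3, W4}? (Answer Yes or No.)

Yes

We examine all 6 paths between W0 and W5:
Path 1: W0 → W2 → W6 ← W5
  W2 is a chain here and W2 is conditioned on, so the path is blocked at W2.
Path 2: W0 → W3 ← W1 → W5
  W1 is a fork here and W1 is conditioned on, so the path is blocked at W1.
Path 3: W0 → W3 → W4 → W5
  W3 is a chain here and W3 is conditioned on, so the path is blocked at W3.
Path 4: W0 → W6 ← W5
  W6 is a collider here and neither W6 nor any of its descendants is conditioned on, so the collider stays closed — the path is blocked at W6.
Path 5: W0 → W4 ← W3 ← W1 → W5
  W3 is a chain here and W3 is conditioned on, so the path is blocked at W3.
Path 6: W0 → W4 → W5
  W4 is a chain here and W4 is conditioned on, so the path is blocked at W4.
All paths are blocked; W0 ⊥ W5 | {W1, W2, W3, W4} holds.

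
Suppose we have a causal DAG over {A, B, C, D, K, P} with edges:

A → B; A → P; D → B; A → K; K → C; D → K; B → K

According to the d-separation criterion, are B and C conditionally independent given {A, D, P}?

No — B and C are not d-separated given {A, D, P}.

There are 3 undirected paths between B and C; checking each against the conditioning set {A, D, P}:
Path 1: B ← D → K → C
  D is a fork here and D is conditioned on, so the path is blocked at D.
Path 2: B ← A → K → C
  A is a fork here and A is conditioned on, so the path is blocked at A.
Path 3: B → K → C
  K is a chain and K is not conditioned on — no node blocks this path, so it is active.
Since the path B → K → C is active, B and C are not d-separated given {A, D, P}.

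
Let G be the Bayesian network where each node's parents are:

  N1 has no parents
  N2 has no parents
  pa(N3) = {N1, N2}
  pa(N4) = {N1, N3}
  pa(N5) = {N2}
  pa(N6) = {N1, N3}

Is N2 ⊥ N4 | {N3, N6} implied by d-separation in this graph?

Enumerating the 3 paths from N2 to N4 and testing each for blocking by {N3, N6}:
Path 1: N2 → N3 ← N1 → N4
  N3 is a collider and N3 is conditioned on, which opens it; N1 is a fork and N1 is not conditioned on — no node blocks this path, so it is active.
Path 2: N2 → N3 → N6 ← N1 → N4
  N3 is a chain here and N3 is conditioned on, so the path is blocked at N3.
Path 3: N2 → N3 → N4
  N3 is a chain here and N3 is conditioned on, so the path is blocked at N3.
Since the path N2 → N3 ← N1 → N4 is active, N2 and N4 are not d-separated given {N3, N6}.

No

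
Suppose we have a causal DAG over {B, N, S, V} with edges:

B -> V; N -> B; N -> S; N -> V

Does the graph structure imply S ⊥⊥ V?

There are 2 undirected paths between S and V; checking each against the conditioning set ∅:
Path 1: S ← N → V
  N is a fork and N is not conditioned on — no node blocks this path, so it is active.
Path 2: S ← N → B → V
  N is a fork and N is not conditioned on; B is a chain and B is not conditioned on — no node blocks this path, so it is active.
Since the path S ← N → V is active, S and V are not d-separated given ∅.

No — S and V are not d-separated given ∅.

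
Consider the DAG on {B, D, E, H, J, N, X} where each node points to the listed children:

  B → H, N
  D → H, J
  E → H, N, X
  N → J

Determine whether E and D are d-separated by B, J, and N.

Yes — E and D are d-separated given {B, J, N}.

4 paths connect E and D; each must be blocked for d-separation to hold:
  1. E → N → J ← D — N:chain[blocks]; J:collider[open] ⇒ blocked
  2. E → N ← B → H ← D — N:collider[open]; B:fork[blocks]; H:collider[blocks] ⇒ blocked
  3. E → H ← B → N → J ← D — H:collider[blocks]; B:fork[blocks]; N:chain[blocks]; J:collider[open] ⇒ blocked
  4. E → H ← D — H:collider[blocks] ⇒ blocked
All paths are blocked; E ⊥ D | {B, J, N} holds.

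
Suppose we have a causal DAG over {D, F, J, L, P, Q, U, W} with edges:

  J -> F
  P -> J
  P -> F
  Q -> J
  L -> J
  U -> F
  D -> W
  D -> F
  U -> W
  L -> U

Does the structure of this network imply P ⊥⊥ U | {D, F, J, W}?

No

There are 6 undirected paths between P and U; checking each against the conditioning set {D, F, J, W}:
Path 1: P → F ← U
  F is a collider and F is conditioned on, which opens it — no node blocks this path, so it is active.
Path 2: P → F ← D → W ← U
  D is a fork here and D is conditioned on, so the path is blocked at D.
Path 3: P → F ← J ← L → U
  J is a chain here and J is conditioned on, so the path is blocked at J.
Path 4: P → J ← L → U
  J is a collider and J is conditioned on, which opens it; L is a fork and L is not conditioned on — no node blocks this path, so it is active.
Path 5: P → J → F ← U
  J is a chain here and J is conditioned on, so the path is blocked at J.
Path 6: P → J → F ← D → W ← U
  J is a chain here and J is conditioned on, so the path is blocked at J.
Because an active path exists, P and U are not d-separated.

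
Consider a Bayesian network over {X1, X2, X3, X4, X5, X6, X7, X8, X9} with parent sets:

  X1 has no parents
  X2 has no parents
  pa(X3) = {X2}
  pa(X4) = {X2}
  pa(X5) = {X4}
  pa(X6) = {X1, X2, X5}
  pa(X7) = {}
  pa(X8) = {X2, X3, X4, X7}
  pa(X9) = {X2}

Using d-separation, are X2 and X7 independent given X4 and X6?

4 paths connect X2 and X7; each must be blocked for d-separation to hold:
  1. X2 → X6 ← X5 ← X4 → X8 ← X7 — X6:collider[open]; X5:chain[open]; X4:fork[blocks]; X8:collider[blocks] ⇒ blocked
  2. X2 → X4 → X8 ← X7 — X4:chain[blocks]; X8:collider[blocks] ⇒ blocked
  3. X2 → X3 → X8 ← X7 — X3:chain[open]; X8:collider[blocks] ⇒ blocked
  4. X2 → X8 ← X7 — X8:collider[blocks] ⇒ blocked
All paths are blocked; X2 ⊥ X7 | {X4, X6} holds.

Yes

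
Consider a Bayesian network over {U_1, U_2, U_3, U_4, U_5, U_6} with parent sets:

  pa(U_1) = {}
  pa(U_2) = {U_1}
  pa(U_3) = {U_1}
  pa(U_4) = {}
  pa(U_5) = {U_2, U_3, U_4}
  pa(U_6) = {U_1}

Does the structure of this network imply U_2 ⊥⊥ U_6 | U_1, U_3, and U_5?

We examine all 2 paths between U_2 and U_6:
Path 1: U_2 → U_5 ← U_3 ← U_1 → U_6
  U_3 is a chain here and U_3 is conditioned on, so the path is blocked at U_3.
Path 2: U_2 ← U_1 → U_6
  U_1 is a fork here and U_1 is conditioned on, so the path is blocked at U_1.
Every path is blocked, so U_2 and U_6 are d-separated given {U_1, U_3, U_5}.

Yes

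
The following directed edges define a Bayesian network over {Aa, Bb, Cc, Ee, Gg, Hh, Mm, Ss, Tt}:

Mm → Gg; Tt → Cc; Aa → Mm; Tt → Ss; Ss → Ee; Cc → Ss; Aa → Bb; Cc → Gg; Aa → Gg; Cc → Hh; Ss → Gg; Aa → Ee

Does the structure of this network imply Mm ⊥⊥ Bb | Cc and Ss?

We examine all 5 paths between Mm and Bb:
  1. Mm ← Aa → Bb — Aa:fork[open] ⇒ active
  2. Mm → Gg ← Aa → Bb — Gg:collider[blocks]; Aa:fork[open] ⇒ blocked
  3. Mm → Gg ← Ss → Ee ← Aa → Bb — Gg:collider[blocks]; Ss:fork[blocks]; Ee:collider[blocks]; Aa:fork[open] ⇒ blocked
  4. Mm → Gg ← Cc ← Tt → Ss → Ee ← Aa → Bb — Gg:collider[blocks]; Cc:chain[blocks]; Tt:fork[open]; Ss:chain[blocks]; Ee:collider[blocks]; Aa:fork[open] ⇒ blocked
  5. Mm → Gg ← Cc → Ss → Ee ← Aa → Bb — Gg:collider[blocks]; Cc:fork[blocks]; Ss:chain[blocks]; Ee:collider[blocks]; Aa:fork[open] ⇒ blocked
Since the path Mm ← Aa → Bb is active, Mm and Bb are not d-separated given {Cc, Ss}.

No — Mm and Bb are not d-separated given {Cc, Ss}.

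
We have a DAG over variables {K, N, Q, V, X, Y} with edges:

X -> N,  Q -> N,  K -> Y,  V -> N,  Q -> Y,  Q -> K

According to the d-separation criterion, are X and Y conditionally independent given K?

Enumerating the 2 paths from X to Y and testing each for blocking by {K}:
Path 1: X → N ← Q → Y
  N is a collider here and neither N nor any of its descendants is conditioned on, so the collider stays closed — the path is blocked at N.
Path 2: X → N ← Q → K → Y
  N is a collider here and neither N nor any of its descendants is conditioned on, so the collider stays closed — the path is blocked at N.
All paths are blocked; X ⊥ Y | {K} holds.

Yes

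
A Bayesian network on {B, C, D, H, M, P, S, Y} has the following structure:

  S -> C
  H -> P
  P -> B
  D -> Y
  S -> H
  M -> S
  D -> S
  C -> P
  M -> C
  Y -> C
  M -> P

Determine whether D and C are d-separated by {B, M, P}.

6 paths connect D and C; each must be blocked for d-separation to hold:
Path 1: D → Y → C
  Y is a chain and Y is not conditioned on — no node blocks this path, so it is active.
Path 2: D → S ← M → P ← C
  M is a fork here and M is conditioned on, so the path is blocked at M.
Path 3: D → S ← M → C
  M is a fork here and M is conditioned on, so the path is blocked at M.
Path 4: D → S → C
  S is a chain and S is not conditioned on — no node blocks this path, so it is active.
Path 5: D → S → H → P ← M → C
  M is a fork here and M is conditioned on, so the path is blocked at M.
Path 6: D → S → H → P ← C
  S is a chain and S is not conditioned on; H is a chain and H is not conditioned on; P is a collider and P is conditioned on, which opens it — no node blocks this path, so it is active.
Since the path D → Y → C is active, D and C are not d-separated given {B, M, P}.

No — D and C are not d-separated given {B, M, P}.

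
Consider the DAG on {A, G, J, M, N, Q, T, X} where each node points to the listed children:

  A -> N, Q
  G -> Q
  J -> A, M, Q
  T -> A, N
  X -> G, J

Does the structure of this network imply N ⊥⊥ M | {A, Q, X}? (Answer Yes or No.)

There are 6 undirected paths between N and M; checking each against the conditioning set {A, Q, X}:
Path 1: N ← T → A → Q ← J → M
  A is a chain here and A is conditioned on, so the path is blocked at A.
Path 2: N ← T → A → Q ← G ← X → J → M
  A is a chain here and A is conditioned on, so the path is blocked at A.
Path 3: N ← T → A ← J → M
  T is a fork and T is not conditioned on; A is a collider and A is conditioned on, which opens it; J is a fork and J is not conditioned on — no node blocks this path, so it is active.
Path 4: N ← A → Q ← J → M
  A is a fork here and A is conditioned on, so the path is blocked at A.
Path 5: N ← A → Q ← G ← X → J → M
  A is a fork here and A is conditioned on, so the path is blocked at A.
Path 6: N ← A ← J → M
  A is a chain here and A is conditioned on, so the path is blocked at A.
At least one path is unblocked, so d-separation fails.

No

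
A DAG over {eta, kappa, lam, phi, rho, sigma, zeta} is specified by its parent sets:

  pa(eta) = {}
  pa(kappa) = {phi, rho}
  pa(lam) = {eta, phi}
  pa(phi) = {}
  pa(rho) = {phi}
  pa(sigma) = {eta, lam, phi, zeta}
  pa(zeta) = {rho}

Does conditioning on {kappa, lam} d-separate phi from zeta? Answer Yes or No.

There are 5 undirected paths between phi and zeta; checking each against the conditioning set {kappa, lam}:
Path 1: phi → kappa ← rho → zeta
  kappa is a collider and kappa is conditioned on, which opens it; rho is a fork and rho is not conditioned on — no node blocks this path, so it is active.
Path 2: phi → sigma ← zeta
  sigma is a collider here and neither sigma nor any of its descendants is conditioned on, so the collider stays closed — the path is blocked at sigma.
Path 3: phi → rho → zeta
  rho is a chain and rho is not conditioned on — no node blocks this path, so it is active.
Path 4: phi → lam ← eta → sigma ← zeta
  sigma is a collider here and neither sigma nor any of its descendants is conditioned on, so the collider stays closed — the path is blocked at sigma.
Path 5: phi → lam → sigma ← zeta
  lam is a chain here and lam is conditioned on, so the path is blocked at lam.
At least one path is unblocked, so d-separation fails.

No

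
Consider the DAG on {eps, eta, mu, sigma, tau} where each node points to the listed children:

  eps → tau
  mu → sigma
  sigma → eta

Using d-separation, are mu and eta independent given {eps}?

The only undirected path from mu to eta is:
Path 1: mu → sigma → eta
  sigma is a chain and sigma is not conditioned on — no node blocks this path, so it is active.
Because an active path exists, mu and eta are not d-separated.

No — mu and eta are not d-separated given {eps}.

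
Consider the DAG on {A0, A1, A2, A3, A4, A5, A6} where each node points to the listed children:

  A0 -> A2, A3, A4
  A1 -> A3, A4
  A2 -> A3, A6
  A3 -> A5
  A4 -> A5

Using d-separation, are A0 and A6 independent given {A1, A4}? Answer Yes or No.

We examine all 4 paths between A0 and A6:
  1. A0 → A4 ← A1 → A3 ← A2 → A6 — A4:collider[open]; A1:fork[blocks]; A3:collider[blocks]; A2:fork[open] ⇒ blocked
  2. A0 → A4 → A5 ← A3 ← A2 → A6 — A4:chain[blocks]; A5:collider[blocks]; A3:chain[open]; A2:fork[open] ⇒ blocked
  3. A0 → A2 → A6 — A2:chain[open] ⇒ active
  4. A0 → A3 ← A2 → A6 — A3:collider[blocks]; A2:fork[open] ⇒ blocked
Since the path A0 → A2 → A6 is active, A0 and A6 are not d-separated given {A1, A4}.

No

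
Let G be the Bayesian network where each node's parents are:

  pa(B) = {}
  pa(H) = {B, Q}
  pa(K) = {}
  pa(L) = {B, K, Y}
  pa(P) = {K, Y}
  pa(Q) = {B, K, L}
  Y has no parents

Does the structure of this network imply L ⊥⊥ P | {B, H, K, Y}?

5 paths connect L and P; each must be blocked for d-separation to hold:
  1. L ← K → P — K:fork[blocks] ⇒ blocked
  2. L ← Y → P — Y:fork[blocks] ⇒ blocked
  3. L → Q ← K → P — Q:collider[open]; K:fork[blocks] ⇒ blocked
  4. L ← B → H ← Q ← K → P — B:fork[blocks]; H:collider[open]; Q:chain[open]; K:fork[blocks] ⇒ blocked
  5. L ← B → Q ← K → P — B:fork[blocks]; Q:collider[open]; K:fork[blocks] ⇒ blocked
Every path is blocked, so L and P are d-separated given {B, H, K, Y}.

Yes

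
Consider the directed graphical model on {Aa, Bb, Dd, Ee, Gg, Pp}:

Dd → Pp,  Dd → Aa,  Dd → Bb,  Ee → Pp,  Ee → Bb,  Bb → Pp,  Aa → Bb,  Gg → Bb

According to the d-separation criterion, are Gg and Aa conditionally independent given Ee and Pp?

Enumerating the 4 paths from Gg to Aa and testing each for blocking by {Ee, Pp}:
Path 1: Gg → Bb → Pp ← Dd → Aa
  Bb is a chain and Bb is not conditioned on; Pp is a collider and Pp is conditioned on, which opens it; Dd is a fork and Dd is not conditioned on — no node blocks this path, so it is active.
Path 2: Gg → Bb ← Ee → Pp ← Dd → Aa
  Ee is a fork here and Ee is conditioned on, so the path is blocked at Ee.
Path 3: Gg → Bb ← Dd → Aa
  Bb is a collider and its descendant Pp is conditioned on, which opens it; Dd is a fork and Dd is not conditioned on — no node blocks this path, so it is active.
Path 4: Gg → Bb ← Aa
  Bb is a collider and its descendant Pp is conditioned on, which opens it — no node blocks this path, so it is active.
At least one path is unblocked, so d-separation fails.

No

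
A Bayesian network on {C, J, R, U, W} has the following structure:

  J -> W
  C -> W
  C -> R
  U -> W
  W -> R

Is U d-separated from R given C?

2 paths connect U and R; each must be blocked for d-separation to hold:
Path 1: U → W ← C → R
  W is a collider here and neither W nor any of its descendants is conditioned on, so the collider stays closed — the path is blocked at W.
Path 2: U → W → R
  W is a chain and W is not conditioned on — no node blocks this path, so it is active.
Because an active path exists, U and R are not d-separated.

No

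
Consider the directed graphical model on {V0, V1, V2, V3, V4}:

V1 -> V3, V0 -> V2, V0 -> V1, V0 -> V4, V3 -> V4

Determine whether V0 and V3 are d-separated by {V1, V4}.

Enumerating the 2 paths from V0 to V3 and testing each for blocking by {V1, V4}:
Path 1: V0 → V4 ← V3
  V4 is a collider and V4 is conditioned on, which opens it — no node blocks this path, so it is active.
Path 2: V0 → V1 → V3
  V1 is a chain here and V1 is conditioned on, so the path is blocked at V1.
Because an active path exists, V0 and V3 are not d-separated.

No — V0 and V3 are not d-separated given {V1, V4}.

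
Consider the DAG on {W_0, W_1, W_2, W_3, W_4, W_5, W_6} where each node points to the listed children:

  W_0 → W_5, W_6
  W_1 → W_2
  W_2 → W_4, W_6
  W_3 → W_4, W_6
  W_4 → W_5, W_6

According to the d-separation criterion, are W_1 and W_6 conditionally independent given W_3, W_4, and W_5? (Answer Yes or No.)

No — W_1 and W_6 are not d-separated given {W_3, W_4, W_5}.

Enumerating the 4 paths from W_1 to W_6 and testing each for blocking by {W_3, W_4, W_5}:
Path 1: W_1 → W_2 → W_6
  W_2 is a chain and W_2 is not conditioned on — no node blocks this path, so it is active.
Path 2: W_1 → W_2 → W_4 ← W_3 → W_6
  W_3 is a fork here and W_3 is conditioned on, so the path is blocked at W_3.
Path 3: W_1 → W_2 → W_4 → W_5 ← W_0 → W_6
  W_4 is a chain here and W_4 is conditioned on, so the path is blocked at W_4.
Path 4: W_1 → W_2 → W_4 → W_6
  W_4 is a chain here and W_4 is conditioned on, so the path is blocked at W_4.
Since the path W_1 → W_2 → W_6 is active, W_1 and W_6 are not d-separated given {W_3, W_4, W_5}.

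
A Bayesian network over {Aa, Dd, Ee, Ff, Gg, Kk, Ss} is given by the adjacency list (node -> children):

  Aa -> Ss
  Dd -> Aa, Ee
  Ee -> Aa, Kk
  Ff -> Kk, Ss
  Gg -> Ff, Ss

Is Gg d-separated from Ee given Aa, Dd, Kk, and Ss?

6 paths connect Gg and Ee; each must be blocked for d-separation to hold:
  1. Gg → Ss ← Aa ← Ee — Ss:collider[open]; Aa:chain[blocks] ⇒ blocked
  2. Gg → Ss ← Aa ← Dd → Ee — Ss:collider[open]; Aa:chain[blocks]; Dd:fork[blocks] ⇒ blocked
  3. Gg → Ss ← Ff → Kk ← Ee — Ss:collider[open]; Ff:fork[open]; Kk:collider[open] ⇒ active
  4. Gg → Ff → Kk ← Ee — Ff:chain[open]; Kk:collider[open] ⇒ active
  5. Gg → Ff → Ss ← Aa ← Ee — Ff:chain[open]; Ss:collider[open]; Aa:chain[blocks] ⇒ blocked
  6. Gg → Ff → Ss ← Aa ← Dd → Ee — Ff:chain[open]; Ss:collider[open]; Aa:chain[blocks]; Dd:fork[blocks] ⇒ blocked
Since the path Gg → Ss ← Ff → Kk ← Ee is active, Gg and Ee are not d-separated given {Aa, Dd, Kk, Ss}.

No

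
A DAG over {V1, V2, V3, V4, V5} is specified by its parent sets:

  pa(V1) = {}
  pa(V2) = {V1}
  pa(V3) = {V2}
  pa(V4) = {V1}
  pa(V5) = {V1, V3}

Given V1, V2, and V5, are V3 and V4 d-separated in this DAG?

We examine all 2 paths between V3 and V4:
Path 1: V3 ← V2 ← V1 → V4
  V2 is a chain here and V2 is conditioned on, so the path is blocked at V2.
Path 2: V3 → V5 ← V1 → V4
  V1 is a fork here and V1 is conditioned on, so the path is blocked at V1.
Every path is blocked, so V3 and V4 are d-separated given {V1, V2, V5}.

Yes — V3 and V4 are d-separated given {V1, V2, V5}.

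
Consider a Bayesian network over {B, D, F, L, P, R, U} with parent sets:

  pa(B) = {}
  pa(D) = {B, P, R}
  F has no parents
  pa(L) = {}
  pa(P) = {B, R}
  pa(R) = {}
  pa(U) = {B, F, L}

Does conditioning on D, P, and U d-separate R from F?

There are 4 undirected paths between R and F; checking each against the conditioning set {D, P, U}:
  1. R → D ← B → U ← F — D:collider[open]; B:fork[open]; U:collider[open] ⇒ active
  2. R → D ← P ← B → U ← F — D:collider[open]; P:chain[blocks]; B:fork[open]; U:collider[open] ⇒ blocked
  3. R → P → D ← B → U ← F — P:chain[blocks]; D:collider[open]; B:fork[open]; U:collider[open] ⇒ blocked
  4. R → P ← B → U ← F — P:collider[open]; B:fork[open]; U:collider[open] ⇒ active
At least one path is unblocked, so d-separation fails.

No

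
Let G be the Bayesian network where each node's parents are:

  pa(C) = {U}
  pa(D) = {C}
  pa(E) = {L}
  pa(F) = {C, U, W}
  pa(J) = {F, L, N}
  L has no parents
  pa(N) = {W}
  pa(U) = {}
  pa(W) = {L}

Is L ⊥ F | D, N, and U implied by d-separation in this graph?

No

We examine all 4 paths between L and F:
Path 1: L → J ← F
  J is a collider here and neither J nor any of its descendants is conditioned on, so the collider stays closed — the path is blocked at J.
Path 2: L → J ← N ← W → F
  J is a collider here and neither J nor any of its descendants is conditioned on, so the collider stays closed — the path is blocked at J.
Path 3: L → W → F
  W is a chain and W is not conditioned on — no node blocks this path, so it is active.
Path 4: L → W → N → J ← F
  N is a chain here and N is conditioned on, so the path is blocked at N.
Since the path L → W → F is active, L and F are not d-separated given {D, N, U}.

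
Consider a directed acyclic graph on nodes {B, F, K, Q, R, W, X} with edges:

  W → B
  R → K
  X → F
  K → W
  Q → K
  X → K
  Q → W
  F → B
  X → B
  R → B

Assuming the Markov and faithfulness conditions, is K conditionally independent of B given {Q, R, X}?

There are 5 undirected paths between K and B; checking each against the conditioning set {Q, R, X}:
  1. K ← Q → W → B — Q:fork[blocks]; W:chain[open] ⇒ blocked
  2. K ← X → F → B — X:fork[blocks]; F:chain[open] ⇒ blocked
  3. K ← X → B — X:fork[blocks] ⇒ blocked
  4. K → W → B — W:chain[open] ⇒ active
  5. K ← R → B — R:fork[blocks] ⇒ blocked
At least one path is unblocked, so d-separation fails.

No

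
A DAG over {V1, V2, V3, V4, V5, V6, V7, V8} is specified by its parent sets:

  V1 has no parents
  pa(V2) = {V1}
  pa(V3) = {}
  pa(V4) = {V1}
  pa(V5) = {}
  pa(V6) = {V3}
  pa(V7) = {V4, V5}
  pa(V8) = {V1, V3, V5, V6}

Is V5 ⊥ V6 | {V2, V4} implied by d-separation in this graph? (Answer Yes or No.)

Enumerating the 4 paths from V5 to V6 and testing each for blocking by {V2, V4}:
Path 1: V5 → V7 ← V4 ← V1 → V8 ← V6
  V7 is a collider here and neither V7 nor any of its descendants is conditioned on, so the collider stays closed — the path is blocked at V7.
Path 2: V5 → V7 ← V4 ← V1 → V8 ← V3 → V6
  V7 is a collider here and neither V7 nor any of its descendants is conditioned on, so the collider stays closed — the path is blocked at V7.
Path 3: V5 → V8 ← V6
  V8 is a collider here and neither V8 nor any of its descendants is conditioned on, so the collider stays closed — the path is blocked at V8.
Path 4: V5 → V8 ← V3 → V6
  V8 is a collider here and neither V8 nor any of its descendants is conditioned on, so the collider stays closed — the path is blocked at V8.
All paths are blocked; V5 ⊥ V6 | {V2, V4} holds.

Yes — V5 and V6 are d-separated given {V2, V4}.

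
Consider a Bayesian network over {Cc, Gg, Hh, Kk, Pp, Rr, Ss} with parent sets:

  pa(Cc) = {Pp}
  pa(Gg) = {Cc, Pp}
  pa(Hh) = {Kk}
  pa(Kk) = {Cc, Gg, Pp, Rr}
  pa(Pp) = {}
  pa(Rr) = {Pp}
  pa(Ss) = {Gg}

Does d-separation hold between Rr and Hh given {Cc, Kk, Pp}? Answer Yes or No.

Yes — Rr and Hh are d-separated given {Cc, Kk, Pp}.

There are 6 undirected paths between Rr and Hh; checking each against the conditioning set {Cc, Kk, Pp}:
  1. Rr ← Pp → Cc → Kk → Hh — Pp:fork[blocks]; Cc:chain[blocks]; Kk:chain[blocks] ⇒ blocked
  2. Rr ← Pp → Cc → Gg → Kk → Hh — Pp:fork[blocks]; Cc:chain[blocks]; Gg:chain[open]; Kk:chain[blocks] ⇒ blocked
  3. Rr ← Pp → Kk → Hh — Pp:fork[blocks]; Kk:chain[blocks] ⇒ blocked
  4. Rr ← Pp → Gg ← Cc → Kk → Hh — Pp:fork[blocks]; Gg:collider[open]; Cc:fork[blocks]; Kk:chain[blocks] ⇒ blocked
  5. Rr ← Pp → Gg → Kk → Hh — Pp:fork[blocks]; Gg:chain[open]; Kk:chain[blocks] ⇒ blocked
  6. Rr → Kk → Hh — Kk:chain[blocks] ⇒ blocked
All paths are blocked; Rr ⊥ Hh | {Cc, Kk, Pp} holds.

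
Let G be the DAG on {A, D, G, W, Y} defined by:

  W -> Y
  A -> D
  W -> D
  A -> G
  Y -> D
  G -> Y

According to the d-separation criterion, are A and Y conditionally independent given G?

Yes

3 paths connect A and Y; each must be blocked for d-separation to hold:
  1. A → G → Y — G:chain[blocks] ⇒ blocked
  2. A → D ← Y — D:collider[blocks] ⇒ blocked
  3. A → D ← W → Y — D:collider[blocks]; W:fork[open] ⇒ blocked
All paths are blocked; A ⊥ Y | {G} holds.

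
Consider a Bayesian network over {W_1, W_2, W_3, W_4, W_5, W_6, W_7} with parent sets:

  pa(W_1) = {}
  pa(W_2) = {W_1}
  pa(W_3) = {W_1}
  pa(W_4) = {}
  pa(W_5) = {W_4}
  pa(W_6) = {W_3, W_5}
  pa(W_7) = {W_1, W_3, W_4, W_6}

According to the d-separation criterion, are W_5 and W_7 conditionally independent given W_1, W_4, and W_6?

No

There are 4 undirected paths between W_5 and W_7; checking each against the conditioning set {W_1, W_4, W_6}:
  1. W_5 ← W_4 → W_7 — W_4:fork[blocks] ⇒ blocked
  2. W_5 → W_6 ← W_3 ← W_1 → W_7 — W_6:collider[open]; W_3:chain[open]; W_1:fork[blocks] ⇒ blocked
  3. W_5 → W_6 ← W_3 → W_7 — W_6:collider[open]; W_3:fork[open] ⇒ active
  4. W_5 → W_6 → W_7 — W_6:chain[blocks] ⇒ blocked
Because an active path exists, W_5 and W_7 are not d-separated.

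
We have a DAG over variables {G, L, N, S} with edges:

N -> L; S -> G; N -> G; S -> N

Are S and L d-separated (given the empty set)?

No

2 paths connect S and L; each must be blocked for d-separation to hold:
Path 1: S → N → L
  N is a chain and N is not conditioned on — no node blocks this path, so it is active.
Path 2: S → G ← N → L
  G is a collider here and neither G nor any of its descendants is conditioned on, so the collider stays closed — the path is blocked at G.
At least one path is unblocked, so d-separation fails.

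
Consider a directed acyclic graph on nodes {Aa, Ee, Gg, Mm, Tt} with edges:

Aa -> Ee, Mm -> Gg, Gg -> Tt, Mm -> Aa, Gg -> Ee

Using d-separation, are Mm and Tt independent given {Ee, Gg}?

Yes

2 paths connect Mm and Tt; each must be blocked for d-separation to hold:
Path 1: Mm → Gg → Tt
  Gg is a chain here and Gg is conditioned on, so the path is blocked at Gg.
Path 2: Mm → Aa → Ee ← Gg → Tt
  Gg is a fork here and Gg is conditioned on, so the path is blocked at Gg.
Every path is blocked, so Mm and Tt are d-separated given {Ee, Gg}.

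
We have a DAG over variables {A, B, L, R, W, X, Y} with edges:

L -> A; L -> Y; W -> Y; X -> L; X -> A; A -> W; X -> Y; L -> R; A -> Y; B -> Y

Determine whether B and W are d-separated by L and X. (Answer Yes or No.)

6 paths connect B and W; each must be blocked for d-separation to hold:
  1. B → Y ← X → A → W — Y:collider[blocks]; X:fork[blocks]; A:chain[open] ⇒ blocked
  2. B → Y ← X → L → A → W — Y:collider[blocks]; X:fork[blocks]; L:chain[blocks]; A:chain[open] ⇒ blocked
  3. B → Y ← A → W — Y:collider[blocks]; A:fork[open] ⇒ blocked
  4. B → Y ← W — Y:collider[blocks] ⇒ blocked
  5. B → Y ← L ← X → A → W — Y:collider[blocks]; L:chain[blocks]; X:fork[blocks]; A:chain[open] ⇒ blocked
  6. B → Y ← L → A → W — Y:collider[blocks]; L:fork[blocks]; A:chain[open] ⇒ blocked
Every path is blocked, so B and W are d-separated given {L, X}.

Yes — B and W are d-separated given {L, X}.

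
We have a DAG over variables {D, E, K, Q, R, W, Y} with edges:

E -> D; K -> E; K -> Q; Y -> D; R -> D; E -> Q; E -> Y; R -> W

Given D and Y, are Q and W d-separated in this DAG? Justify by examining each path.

There are 4 undirected paths between Q and W; checking each against the conditioning set {D, Y}:
  1. Q ← E → D ← R → W — E:fork[open]; D:collider[open]; R:fork[open] ⇒ active
  2. Q ← E → Y → D ← R → W — E:fork[open]; Y:chain[blocks]; D:collider[open]; R:fork[open] ⇒ blocked
  3. Q ← K → E → D ← R → W — K:fork[open]; E:chain[open]; D:collider[open]; R:fork[open] ⇒ active
  4. Q ← K → E → Y → D ← R → W — K:fork[open]; E:chain[open]; Y:chain[blocks]; D:collider[open]; R:fork[open] ⇒ blocked
Since the path Q ← E → D ← R → W is active, Q and W are not d-separated given {D, Y}.

No — Q and W are not d-separated given {D, Y}.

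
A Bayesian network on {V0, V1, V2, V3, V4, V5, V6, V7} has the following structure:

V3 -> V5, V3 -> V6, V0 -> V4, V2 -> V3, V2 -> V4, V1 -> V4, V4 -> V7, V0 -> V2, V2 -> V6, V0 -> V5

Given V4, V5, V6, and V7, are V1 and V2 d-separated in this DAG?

No — V1 and V2 are not d-separated given {V4, V5, V6, V7}.

4 paths connect V1 and V2; each must be blocked for d-separation to hold:
  1. V1 → V4 ← V0 → V5 ← V3 → V6 ← V2 — V4:collider[open]; V0:fork[open]; V5:collider[open]; V3:fork[open]; V6:collider[open] ⇒ active
  2. V1 → V4 ← V0 → V5 ← V3 ← V2 — V4:collider[open]; V0:fork[open]; V5:collider[open]; V3:chain[open] ⇒ active
  3. V1 → V4 ← V0 → V2 — V4:collider[open]; V0:fork[open] ⇒ active
  4. V1 → V4 ← V2 — V4:collider[open] ⇒ active
Because an active path exists, V1 and V2 are not d-separated.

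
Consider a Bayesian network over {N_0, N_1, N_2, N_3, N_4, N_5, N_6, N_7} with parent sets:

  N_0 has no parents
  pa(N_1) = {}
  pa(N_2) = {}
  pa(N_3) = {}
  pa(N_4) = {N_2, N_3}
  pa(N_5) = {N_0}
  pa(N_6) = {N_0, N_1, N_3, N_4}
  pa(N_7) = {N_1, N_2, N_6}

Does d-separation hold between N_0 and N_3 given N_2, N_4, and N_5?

Yes

4 paths connect N_0 and N_3; each must be blocked for d-separation to hold:
  1. N_0 → N_6 ← N_3 — N_6:collider[blocks] ⇒ blocked
  2. N_0 → N_6 ← N_4 ← N_3 — N_6:collider[blocks]; N_4:chain[blocks] ⇒ blocked
  3. N_0 → N_6 ← N_1 → N_7 ← N_2 → N_4 ← N_3 — N_6:collider[blocks]; N_1:fork[open]; N_7:collider[blocks]; N_2:fork[blocks]; N_4:collider[open] ⇒ blocked
  4. N_0 → N_6 → N_7 ← N_2 → N_4 ← N_3 — N_6:chain[open]; N_7:collider[blocks]; N_2:fork[blocks]; N_4:collider[open] ⇒ blocked
All paths are blocked; N_0 ⊥ N_3 | {N_2, N_4, N_5} holds.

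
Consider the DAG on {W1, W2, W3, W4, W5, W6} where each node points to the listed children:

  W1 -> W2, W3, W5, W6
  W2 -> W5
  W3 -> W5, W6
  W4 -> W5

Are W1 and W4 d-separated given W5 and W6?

No

Enumerating the 4 paths from W1 to W4 and testing each for blocking by {W5, W6}:
Path 1: W1 → W3 → W5 ← W4
  W3 is a chain and W3 is not conditioned on; W5 is a collider and W5 is conditioned on, which opens it — no node blocks this path, so it is active.
Path 2: W1 → W5 ← W4
  W5 is a collider and W5 is conditioned on, which opens it — no node blocks this path, so it is active.
Path 3: W1 → W2 → W5 ← W4
  W2 is a chain and W2 is not conditioned on; W5 is a collider and W5 is conditioned on, which opens it — no node blocks this path, so it is active.
Path 4: W1 → W6 ← W3 → W5 ← W4
  W6 is a collider and W6 is conditioned on, which opens it; W3 is a fork and W3 is not conditioned on; W5 is a collider and W5 is conditioned on, which opens it — no node blocks this path, so it is active.
At least one path is unblocked, so d-separation fails.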